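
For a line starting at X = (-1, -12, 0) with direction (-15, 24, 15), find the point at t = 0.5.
P(0.5) = (-1 + (-15)(0.5), -12 + 24(0.5), 0 + 15(0.5)) = (-8.5, 0, 7.5)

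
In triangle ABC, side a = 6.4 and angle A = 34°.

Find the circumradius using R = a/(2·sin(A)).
R = a/(2·sin(A)) = 6.4/(2·sin(34°))
R = 6.4/(2·0.559193) = 6.4/1.118386 = 5.723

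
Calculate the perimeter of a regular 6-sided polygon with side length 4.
Perimeter = number of sides * side length
Perimeter = 6 * 4
Perimeter = 24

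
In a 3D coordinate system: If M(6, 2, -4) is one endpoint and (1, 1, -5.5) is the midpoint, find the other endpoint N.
N = (2×1 - 6, 2×1 - 2, 2×(-5.5) - (-4)) = (-4, 0, -7)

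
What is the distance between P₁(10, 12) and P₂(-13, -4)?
Using the distance formula: d = sqrt((x₂-x₁)² + (y₂-y₁)²)
dx = (-13) - 10 = -23
dy = (-4) - 12 = -16
d = sqrt((-23)² + (-16)²) = sqrt(529 + 256) = sqrt(785) = 28.02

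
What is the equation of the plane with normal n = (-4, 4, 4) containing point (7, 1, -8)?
d = n·P = (-4)(7) + (4)(1) + (4)(-8) = -56
Plane: -4x + 4y + 4z = -56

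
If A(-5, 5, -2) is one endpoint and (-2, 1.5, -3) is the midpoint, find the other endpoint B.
B = (2×(-2) - (-5), 2×1.5 - 5, 2×(-3) - (-2)) = (1, -2, -4)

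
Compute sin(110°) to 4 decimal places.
sin(110 degrees) = 0.9397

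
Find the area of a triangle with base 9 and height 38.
Area = (1/2) * base * height
Area = (1/2) * 9 * 38
Area = 171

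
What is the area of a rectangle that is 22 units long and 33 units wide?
Area = length * width
Area = 22 * 33
Area = 726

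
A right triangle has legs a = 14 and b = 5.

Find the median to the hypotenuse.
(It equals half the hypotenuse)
Hypotenuse c = √(14² + 5²) = √221 = 14.8661
Median to hypotenuse = c/2 = 7.433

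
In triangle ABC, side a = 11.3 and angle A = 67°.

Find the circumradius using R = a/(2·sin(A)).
R = a/(2·sin(A)) = 11.3/(2·sin(67°))
R = 11.3/(2·0.920505) = 11.3/1.841010 = 6.138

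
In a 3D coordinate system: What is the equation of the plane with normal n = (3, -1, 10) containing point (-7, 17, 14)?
d = n·P = (3)(-7) + (-1)(17) + (10)(14) = 102
Plane: 3x - y + 10z = 102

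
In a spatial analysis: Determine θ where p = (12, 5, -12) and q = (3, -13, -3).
p·q = 7, |p|² = 313, |q|² = 187
cos θ = 7/√58531 ≈ 0.02893
θ ≈ 88.34°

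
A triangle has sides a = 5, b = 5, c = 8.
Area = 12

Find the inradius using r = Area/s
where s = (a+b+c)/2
s = (5+5+8)/2 = 9
r = Area/s = 12/9 = 1.333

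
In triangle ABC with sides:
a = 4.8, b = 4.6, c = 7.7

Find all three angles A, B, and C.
By the law of cosines:
cos(A) = (b² + c² - a²)/(2bc) = 0.810418  →  A = 35.86°
cos(B) = (a² + c² - b²)/(2ac) = 0.827516  →  B = 34.16°
cos(C) = (a² + b² - c²)/(2ab) = -0.341712  →  C = 110°
Check: A + B + C = 180.0° ✓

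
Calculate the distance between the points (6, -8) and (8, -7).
Using the distance formula: d = sqrt((x₂-x₁)² + (y₂-y₁)²)
dx = 8 - 6 = 2
dy = (-7) - (-8) = 1
d = sqrt(2² + 1²) = sqrt(4 + 1) = sqrt(5) = 2.24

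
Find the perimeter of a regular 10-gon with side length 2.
Perimeter = number of sides * side length
Perimeter = 10 * 2
Perimeter = 20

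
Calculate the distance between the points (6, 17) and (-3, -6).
Using the distance formula: d = sqrt((x₂-x₁)² + (y₂-y₁)²)
dx = (-3) - 6 = -9
dy = (-6) - 17 = -23
d = sqrt((-9)² + (-23)²) = sqrt(81 + 529) = sqrt(610) = 24.70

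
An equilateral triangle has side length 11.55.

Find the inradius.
For an equilateral triangle, r = s/(2√3) where s is the side.
r = 11.55/(2√3) = 11.55/3.464102 = 3.334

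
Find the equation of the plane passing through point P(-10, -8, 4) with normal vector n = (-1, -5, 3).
d = n·P = (-1)(-10) + (-5)(-8) + (3)(4) = 62
Plane: -x - 5y + 3z = 62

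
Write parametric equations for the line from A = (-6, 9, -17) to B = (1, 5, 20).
Direction vector d = B - A = (7, -4, 37)
x = -6 + 7t, y = 9 - 4t, z = -17 + 37t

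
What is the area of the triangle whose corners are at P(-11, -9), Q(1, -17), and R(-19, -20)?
Using the coordinate formula: Area = (1/2)|x₁(y₂-y₃) + x₂(y₃-y₁) + x₃(y₁-y₂)|
Area = (1/2)|(-11)((-17)-(-20)) + 1((-20)-(-9)) + (-19)((-9)-(-17))|
Area = (1/2)|(-11)*3 + 1*(-11) + (-19)*8|
Area = (1/2)|(-33) + (-11) + (-152)|
Area = (1/2)*196 = 98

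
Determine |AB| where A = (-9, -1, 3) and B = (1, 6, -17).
d = √[(10)² + (7)² + (-20)²] = √549 = 23.43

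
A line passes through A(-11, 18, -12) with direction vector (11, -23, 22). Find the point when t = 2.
P(2) = (-11 + 11(2), 18 + (-23)(2), -12 + 22(2)) = (11, -28, 32)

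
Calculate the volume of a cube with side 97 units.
Volume = s³
Volume = 97³
Volume = 912673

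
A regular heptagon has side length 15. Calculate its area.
For a regular 7-gon with side length s = 15:
Apothem a = s / (2*tan(pi/7)) = 15 / (2*tan(pi/7)) ≈ 15.5739
Perimeter P = 7 * 15 = 105
Area = (1/2) * P * a = (1/2) * 105 * 15.5739 = 817.63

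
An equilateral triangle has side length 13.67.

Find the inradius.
For an equilateral triangle, r = s/(2√3) where s is the side.
r = 13.67/(2√3) = 13.67/3.464102 = 3.946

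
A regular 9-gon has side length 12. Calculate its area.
For a regular 9-gon with side length s = 12:
Apothem a = s / (2*tan(pi/9)) = 12 / (2*tan(pi/9)) ≈ 16.4849
Perimeter P = 9 * 12 = 108
Area = (1/2) * P * a = (1/2) * 108 * 16.4849 = 890.18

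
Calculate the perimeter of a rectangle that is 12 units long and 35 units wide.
Perimeter = 2 * (length + width)
Perimeter = 2 * (12 + 35)
Perimeter = 2 * 47
Perimeter = 94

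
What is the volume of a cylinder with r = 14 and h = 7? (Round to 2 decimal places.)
Volume = pi * r² * h
Volume = pi * 14² * 7
Volume = pi * 196 * 7
Volume = pi * 1372
Volume = 4310.27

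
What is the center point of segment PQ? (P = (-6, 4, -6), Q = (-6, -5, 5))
Midpoint = ((-6-6)/2, (4-5)/2, (-6+5)/2) = (-6, -0.5, -0.5)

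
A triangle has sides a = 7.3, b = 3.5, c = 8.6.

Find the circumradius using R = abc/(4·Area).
s = (a+b+c)/2 = 9.7
Area = √(s(s-a)(s-b)(s-c)) = √(9.7·2.4·6.2·1.1) = 12.6004
R = abc/(4·Area) = (7.3·3.5·8.6)/(4·12.6004) = 219.73/50.4016 = 4.36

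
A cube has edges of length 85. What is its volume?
Volume = s³
Volume = 85³
Volume = 614125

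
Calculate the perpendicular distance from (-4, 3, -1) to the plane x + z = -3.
d = |1(-4) + 0(3) + 1(-1) - (-3)| / √(1² + 0² + 1²) = 2/√2 = 1.414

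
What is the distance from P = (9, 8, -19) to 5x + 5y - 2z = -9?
d = |5(9) + 5(8) + (-2)(-19) - (-9)| / √(5² + 5² + (-2)²) = 132/√54 = 17.96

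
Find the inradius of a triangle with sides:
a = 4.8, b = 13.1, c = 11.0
s = (a+b+c)/2 = (4.8+13.1+11.0)/2 = 14.45
Area = √(s(s-a)(s-b)(s-c)) = √(14.45·9.65·1.35·3.45) = 25.4844
r = Area/s = 25.4844/14.45 = 1.764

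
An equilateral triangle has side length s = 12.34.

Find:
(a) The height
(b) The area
(a) Height h = s·√3/2 = 12.34·√3/2 = 10.69
(b) Area = (√3/4)·s² = (√3/4)·12.34² = (√3/4)·152.276 = 65.94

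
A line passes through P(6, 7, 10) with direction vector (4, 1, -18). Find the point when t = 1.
P(1) = (6 + 4(1), 7 + 1(1), 10 + (-18)(1)) = (10, 8, -8)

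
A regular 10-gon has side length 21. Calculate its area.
For a regular 10-gon with side length s = 21:
Apothem a = s / (2*tan(pi/10)) = 21 / (2*tan(pi/10)) ≈ 32.3157
Perimeter P = 10 * 21 = 210
Area = (1/2) * P * a = (1/2) * 210 * 32.3157 = 3393.15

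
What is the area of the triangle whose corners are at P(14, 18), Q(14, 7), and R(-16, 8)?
Using the coordinate formula: Area = (1/2)|x₁(y₂-y₃) + x₂(y₃-y₁) + x₃(y₁-y₂)|
Area = (1/2)|14(7-8) + 14(8-18) + (-16)(18-7)|
Area = (1/2)|14*(-1) + 14*(-10) + (-16)*11|
Area = (1/2)|(-14) + (-140) + (-176)|
Area = (1/2)*330 = 165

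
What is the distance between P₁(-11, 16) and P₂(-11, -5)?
Using the distance formula: d = sqrt((x₂-x₁)² + (y₂-y₁)²)
dx = (-11) - (-11) = 0
dy = (-5) - 16 = -21
d = sqrt(0² + (-21)²) = sqrt(0 + 441) = sqrt(441) = 21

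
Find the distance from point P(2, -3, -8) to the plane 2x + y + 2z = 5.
d = |2(2) + 1(-3) + 2(-8) - (5)| / √(2² + 1² + 2²) = 20/√9 = 6.667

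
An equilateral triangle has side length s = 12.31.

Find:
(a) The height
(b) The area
(a) Height h = s·√3/2 = 12.31·√3/2 = 10.66
(b) Area = (√3/4)·s² = (√3/4)·12.31² = (√3/4)·151.536 = 65.62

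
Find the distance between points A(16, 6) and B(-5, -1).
Using the distance formula: d = sqrt((x₂-x₁)² + (y₂-y₁)²)
dx = (-5) - 16 = -21
dy = (-1) - 6 = -7
d = sqrt((-21)² + (-7)²) = sqrt(441 + 49) = sqrt(490) = 22.14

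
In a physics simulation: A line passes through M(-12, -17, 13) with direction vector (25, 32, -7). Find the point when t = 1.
P(1) = (-12 + 25(1), -17 + 32(1), 13 + (-7)(1)) = (13, 15, 6)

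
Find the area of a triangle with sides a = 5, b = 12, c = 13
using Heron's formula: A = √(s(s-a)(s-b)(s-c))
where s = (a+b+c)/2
s = (5+12+13)/2 = 15
A = √(15·10·3·2) = √900 = 30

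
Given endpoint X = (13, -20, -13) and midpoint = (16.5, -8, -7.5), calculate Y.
Y = (2×16.5 - 13, 2×(-8) - (-20), 2×(-7.5) - (-13)) = (20, 4, -2)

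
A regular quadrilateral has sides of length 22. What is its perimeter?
Perimeter = number of sides * side length
Perimeter = 4 * 22
Perimeter = 88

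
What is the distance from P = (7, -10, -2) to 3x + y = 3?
d = |3(7) + 1(-10) + 0(-2) - (3)| / √(3² + 1² + 0²) = 8/√10 = 2.53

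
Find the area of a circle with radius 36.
Area = pi * r²
Area = pi * 36²
Area = pi * 1296
Area = 4071.50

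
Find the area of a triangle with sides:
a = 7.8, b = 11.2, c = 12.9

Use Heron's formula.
s = (a+b+c)/2 = (7.8+11.2+12.9)/2 = 15.95
A = √(s(s-a)(s-b)(s-c)) = √(15.95·8.15·4.75·3.05)
A = √1883.27 = 43.4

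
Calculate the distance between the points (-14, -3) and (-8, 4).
Using the distance formula: d = sqrt((x₂-x₁)² + (y₂-y₁)²)
dx = (-8) - (-14) = 6
dy = 4 - (-3) = 7
d = sqrt(6² + 7²) = sqrt(36 + 49) = sqrt(85) = 9.22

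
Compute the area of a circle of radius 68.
Area = pi * r²
Area = pi * 68²
Area = pi * 4624
Area = 14526.72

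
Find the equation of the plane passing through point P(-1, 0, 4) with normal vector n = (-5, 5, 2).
d = n·P = (-5)(-1) + (5)(0) + (2)(4) = 13
Plane: -5x + 5y + 2z = 13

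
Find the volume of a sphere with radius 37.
Volume = (4/3) * pi * r³
Volume = (4/3) * pi * 37³
Volume = (4/3) * pi * 50653
Volume = 212174.79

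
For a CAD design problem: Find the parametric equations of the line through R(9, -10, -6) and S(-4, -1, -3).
Direction vector d = S - R = (-13, 9, 3)
x = 9 - 13t, y = -10 + 9t, z = -6 + 3t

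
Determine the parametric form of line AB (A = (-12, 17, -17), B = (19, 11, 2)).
Direction vector d = B - A = (31, -6, 19)
x = -12 + 31t, y = 17 - 6t, z = -17 + 19t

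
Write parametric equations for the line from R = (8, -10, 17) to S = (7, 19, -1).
Direction vector d = S - R = (-1, 29, -18)
x = 8 - t, y = -10 + 29t, z = 17 - 18t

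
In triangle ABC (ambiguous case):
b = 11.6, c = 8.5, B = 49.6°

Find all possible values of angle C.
sin(C)/c = sin(B)/b  →  sin(C) = c·sin(B)/b = 8.5·sin(49.6°)/11.6 = 0.558024
C₁ = arcsin(0.558024) = 33.92°,  C₂ = 180° - C₁ = 146.08°
Check C₂: A = 180° - 49.6° - 146.08° = -15.68° ≤ 0, rejected
C = 33.92° (one solution)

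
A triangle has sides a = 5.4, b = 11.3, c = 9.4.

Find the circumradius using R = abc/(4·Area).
s = (a+b+c)/2 = 13.05
Area = √(s(s-a)(s-b)(s-c)) = √(13.05·7.65·1.75·3.65) = 25.2523
R = abc/(4·Area) = (5.4·11.3·9.4)/(4·25.2523) = 573.588/101.0092 = 5.679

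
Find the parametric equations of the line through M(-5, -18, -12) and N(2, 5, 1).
Direction vector d = N - M = (7, 23, 13)
x = -5 + 7t, y = -18 + 23t, z = -12 + 13t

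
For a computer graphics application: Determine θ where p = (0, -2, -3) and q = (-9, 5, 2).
p·q = -16, |p|² = 13, |q|² = 110
cos θ = -16/√1430 ≈ -0.4231
θ ≈ 115.0°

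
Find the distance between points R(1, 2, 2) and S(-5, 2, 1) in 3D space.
d = √[(-6)² + (0)² + (-1)²] = √37 = 6.083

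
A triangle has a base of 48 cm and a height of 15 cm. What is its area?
Area = (1/2) * base * height
Area = (1/2) * 48 * 15
Area = 360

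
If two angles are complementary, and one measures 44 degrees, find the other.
Complementary angles sum to 90 degrees.
Other angle = 90 - 44
Other angle = 46 degrees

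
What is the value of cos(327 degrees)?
cos(327 degrees) = 0.8387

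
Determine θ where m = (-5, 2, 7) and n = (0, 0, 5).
m·n = 35, |m|² = 78, |n|² = 25
cos θ = 35/√1950 ≈ 0.7926
θ ≈ 37.57°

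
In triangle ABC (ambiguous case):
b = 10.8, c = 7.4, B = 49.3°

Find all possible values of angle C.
sin(C)/c = sin(B)/b  →  sin(C) = c·sin(B)/b = 7.4·sin(49.3°)/10.8 = 0.519462
C₁ = arcsin(0.519462) = 31.3°,  C₂ = 180° - C₁ = 148.7°
Check C₂: A = 180° - 49.3° - 148.7° = -18° ≤ 0, rejected
C = 31.3° (one solution)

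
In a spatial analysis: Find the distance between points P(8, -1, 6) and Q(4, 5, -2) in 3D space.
d = √[(-4)² + (6)² + (-8)²] = √116 = 10.77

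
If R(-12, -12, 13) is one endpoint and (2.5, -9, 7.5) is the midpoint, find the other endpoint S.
S = (2×2.5 - (-12), 2×(-9) - (-12), 2×7.5 - 13) = (17, -6, 2)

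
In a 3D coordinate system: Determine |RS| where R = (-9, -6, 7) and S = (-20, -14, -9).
d = √[(-11)² + (-8)² + (-16)²] = √441 = 21.0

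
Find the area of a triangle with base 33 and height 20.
Area = (1/2) * base * height
Area = (1/2) * 33 * 20
Area = 330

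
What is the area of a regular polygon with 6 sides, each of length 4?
For a regular 6-gon with side length s = 4:
Apothem a = s / (2*tan(pi/6)) = 4 / (2*tan(pi/6)) ≈ 3.4641
Perimeter P = 6 * 4 = 24
Area = (1/2) * P * a = (1/2) * 24 * 3.4641 = 41.57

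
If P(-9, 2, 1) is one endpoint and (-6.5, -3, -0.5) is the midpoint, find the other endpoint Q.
Q = (2×(-6.5) - (-9), 2×(-3) - 2, 2×(-0.5) - 1) = (-4, -8, -2)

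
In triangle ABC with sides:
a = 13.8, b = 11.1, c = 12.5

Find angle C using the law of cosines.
cos(C) = (a² + b² - c²)/(2ab)
cos(C) = (13.8² + 11.1² - 12.5²)/(2·13.8·11.1) = 157.4/306.36 = 0.513775
C = arccos(0.513775) = 59.08°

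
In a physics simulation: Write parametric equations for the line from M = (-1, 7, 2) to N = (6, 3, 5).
Direction vector d = N - M = (7, -4, 3)
x = -1 + 7t, y = 7 - 4t, z = 2 + 3t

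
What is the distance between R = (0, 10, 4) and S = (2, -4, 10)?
d = √[(2)² + (-14)² + (6)²] = √236 = 15.36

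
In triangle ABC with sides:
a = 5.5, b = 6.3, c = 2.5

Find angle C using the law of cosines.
cos(C) = (a² + b² - c²)/(2ab)
cos(C) = (5.5² + 6.3² - 2.5²)/(2·5.5·6.3) = 63.69/69.3 = 0.919048
C = arccos(0.919048) = 23.21°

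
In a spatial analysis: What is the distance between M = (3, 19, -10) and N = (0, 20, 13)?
d = √[(-3)² + (1)² + (23)²] = √539 = 23.22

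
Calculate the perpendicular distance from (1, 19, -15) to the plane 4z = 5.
d = |0(1) + 0(19) + 4(-15) - (5)| / √(0² + 0² + 4²) = 65/√16 = 16.25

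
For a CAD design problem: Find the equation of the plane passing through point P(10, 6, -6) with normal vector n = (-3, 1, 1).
d = n·P = (-3)(10) + (1)(6) + (1)(-6) = -30
Plane: -3x + y + z = -30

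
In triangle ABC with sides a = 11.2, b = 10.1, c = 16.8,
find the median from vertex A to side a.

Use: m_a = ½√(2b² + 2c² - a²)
m_a = ½√(2·10.1² + 2·16.8² - 11.2²)
m_a = ½√(204.02 + 564.48 - 125.44) = ½√643.06 = 12.68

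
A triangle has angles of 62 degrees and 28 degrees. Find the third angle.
Sum of angles in a triangle = 180 degrees
Third angle = 180 - 62 - 28
Third angle = 90 degrees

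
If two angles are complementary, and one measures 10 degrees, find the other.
Complementary angles sum to 90 degrees.
Other angle = 90 - 10
Other angle = 80 degrees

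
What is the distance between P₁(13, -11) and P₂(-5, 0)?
Using the distance formula: d = sqrt((x₂-x₁)² + (y₂-y₁)²)
dx = (-5) - 13 = -18
dy = 0 - (-11) = 11
d = sqrt((-18)² + 11²) = sqrt(324 + 121) = sqrt(445) = 21.10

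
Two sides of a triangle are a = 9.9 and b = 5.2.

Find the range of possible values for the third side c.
By the triangle inequality: |a - b| < c < a + b
|9.9 - 5.2| < c < 9.9 + 5.2
4.7 < c < 15.1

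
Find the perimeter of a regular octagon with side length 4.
Perimeter = number of sides * side length
Perimeter = 8 * 4
Perimeter = 32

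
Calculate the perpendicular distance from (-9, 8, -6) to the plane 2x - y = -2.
d = |2(-9) + (-1)(8) + 0(-6) - (-2)| / √(2² + (-1)² + 0²) = 24/√5 = 10.73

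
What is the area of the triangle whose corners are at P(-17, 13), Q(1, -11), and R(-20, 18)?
Using the coordinate formula: Area = (1/2)|x₁(y₂-y₃) + x₂(y₃-y₁) + x₃(y₁-y₂)|
Area = (1/2)|(-17)((-11)-18) + 1(18-13) + (-20)(13-(-11))|
Area = (1/2)|(-17)*(-29) + 1*5 + (-20)*24|
Area = (1/2)|493 + 5 + (-480)|
Area = (1/2)*18 = 9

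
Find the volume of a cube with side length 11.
Volume = s³
Volume = 11³
Volume = 1331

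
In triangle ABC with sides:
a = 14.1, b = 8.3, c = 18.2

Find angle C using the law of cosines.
cos(C) = (a² + b² - c²)/(2ab)
cos(C) = (14.1² + 8.3² - 18.2²)/(2·14.1·8.3) = -63.54/234.06 = -0.271469
C = arccos(-0.271469) = 105.8°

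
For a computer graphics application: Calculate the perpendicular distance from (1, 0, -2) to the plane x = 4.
d = |1(1) + 0(0) + 0(-2) - (4)| / √(1² + 0² + 0²) = 3/√1 = 3.0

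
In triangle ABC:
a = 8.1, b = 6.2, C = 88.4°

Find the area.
Using A = ½ab·sin(C):
A = ½·8.1·6.2·sin(88.4°) = ½·50.22·0.999610 = 25.1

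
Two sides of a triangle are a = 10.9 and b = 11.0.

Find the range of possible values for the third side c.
By the triangle inequality: |a - b| < c < a + b
|10.9 - 11.0| < c < 10.9 + 11.0
0.1 < c < 21.9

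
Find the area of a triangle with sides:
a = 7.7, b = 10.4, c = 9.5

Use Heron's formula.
s = (a+b+c)/2 = (7.7+10.4+9.5)/2 = 13.8
A = √(s(s-a)(s-b)(s-c)) = √(13.8·6.1·3.4·4.3)
A = √1230.71 = 35.08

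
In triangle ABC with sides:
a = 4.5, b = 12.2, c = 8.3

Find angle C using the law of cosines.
cos(C) = (a² + b² - c²)/(2ab)
cos(C) = (4.5² + 12.2² - 8.3²)/(2·4.5·12.2) = 100.2/109.8 = 0.912568
C = arccos(0.912568) = 24.14°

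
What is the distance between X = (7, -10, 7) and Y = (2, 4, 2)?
d = √[(-5)² + (14)² + (-5)²] = √246 = 15.68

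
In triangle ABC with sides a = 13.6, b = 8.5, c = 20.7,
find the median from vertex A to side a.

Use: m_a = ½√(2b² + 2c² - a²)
m_a = ½√(2·8.5² + 2·20.7² - 13.6²)
m_a = ½√(144.5 + 856.98 - 184.96) = ½√816.52 = 14.29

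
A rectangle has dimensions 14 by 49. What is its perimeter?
Perimeter = 2 * (length + width)
Perimeter = 2 * (14 + 49)
Perimeter = 2 * 63
Perimeter = 126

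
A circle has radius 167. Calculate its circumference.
Circumference = 2 * pi * r
Circumference = 2 * pi * 167
Circumference = 1049.29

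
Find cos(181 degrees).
cos(181 degrees) = -0.9998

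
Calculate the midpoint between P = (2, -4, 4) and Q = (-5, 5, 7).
Midpoint = ((2-5)/2, (-4+5)/2, (4+7)/2) = (-1.5, 0.5, 5.5)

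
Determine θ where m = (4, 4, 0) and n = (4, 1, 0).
m·n = 20, |m|² = 32, |n|² = 17
cos θ = 20/√544 ≈ 0.8575
θ ≈ 30.96°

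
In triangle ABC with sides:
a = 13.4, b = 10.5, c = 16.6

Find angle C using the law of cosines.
cos(C) = (a² + b² - c²)/(2ab)
cos(C) = (13.4² + 10.5² - 16.6²)/(2·13.4·10.5) = 14.25/281.4 = 0.050640
C = arccos(0.050640) = 87.1°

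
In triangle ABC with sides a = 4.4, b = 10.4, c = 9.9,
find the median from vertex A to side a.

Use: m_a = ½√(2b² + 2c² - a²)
m_a = ½√(2·10.4² + 2·9.9² - 4.4²)
m_a = ½√(216.32 + 196.02 - 19.36) = ½√392.98 = 9.912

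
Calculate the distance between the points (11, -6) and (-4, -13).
Using the distance formula: d = sqrt((x₂-x₁)² + (y₂-y₁)²)
dx = (-4) - 11 = -15
dy = (-13) - (-6) = -7
d = sqrt((-15)² + (-7)²) = sqrt(225 + 49) = sqrt(274) = 16.55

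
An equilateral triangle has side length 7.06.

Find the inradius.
For an equilateral triangle, r = s/(2√3) where s is the side.
r = 7.06/(2√3) = 7.06/3.464102 = 2.038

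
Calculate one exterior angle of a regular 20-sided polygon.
Exterior angle of a regular n-gon = 360/n
Exterior angle = 360/20
Exterior angle = 18 degrees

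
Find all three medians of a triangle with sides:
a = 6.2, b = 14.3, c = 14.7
Using m_x = ½√(2y² + 2z² - x²):
m_a = ½√(2·14.3² + 2·14.7² - 6.2²) = ½√802.72 = 14.17
m_b = ½√(2·6.2² + 2·14.7² - 14.3²) = ½√304.57 = 8.726
m_c = ½√(2·6.2² + 2·14.3² - 14.7²) = ½√269.77 = 8.212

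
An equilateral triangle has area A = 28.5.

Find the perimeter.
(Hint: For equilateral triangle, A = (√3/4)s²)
A = (√3/4)s²  →  s² = 4A/√3 = 4·28.5/√3 = 65.8179
s = 8.11283
Perimeter = 3s = 24.34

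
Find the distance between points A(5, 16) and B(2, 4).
Using the distance formula: d = sqrt((x₂-x₁)² + (y₂-y₁)²)
dx = 2 - 5 = -3
dy = 4 - 16 = -12
d = sqrt((-3)² + (-12)²) = sqrt(9 + 144) = sqrt(153) = 12.37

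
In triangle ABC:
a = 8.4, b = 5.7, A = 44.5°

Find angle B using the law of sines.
sin(B)/b = sin(A)/a
sin(B) = b·sin(A)/a = 5.7·sin(44.5°)/8.4 = 0.475617
B = arcsin(0.475617) = 28.4°  (b ≤ a, so B ≤ A and the acute solution is unique)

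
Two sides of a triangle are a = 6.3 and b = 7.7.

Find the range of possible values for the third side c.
By the triangle inequality: |a - b| < c < a + b
|6.3 - 7.7| < c < 6.3 + 7.7
1.4 < c < 14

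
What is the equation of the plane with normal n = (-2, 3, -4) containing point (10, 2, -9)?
d = n·P = (-2)(10) + (3)(2) + (-4)(-9) = 22
Plane: -2x + 3y - 4z = 22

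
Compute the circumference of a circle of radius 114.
Circumference = 2 * pi * r
Circumference = 2 * pi * 114
Circumference = 716.28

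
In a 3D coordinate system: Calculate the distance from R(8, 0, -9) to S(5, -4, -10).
d = √[(-3)² + (-4)² + (-1)²] = √26 = 5.099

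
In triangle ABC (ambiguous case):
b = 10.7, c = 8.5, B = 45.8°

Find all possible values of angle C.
sin(C)/c = sin(B)/b  →  sin(C) = c·sin(B)/b = 8.5·sin(45.8°)/10.7 = 0.569508
C₁ = arcsin(0.569508) = 34.72°,  C₂ = 180° - C₁ = 145.28°
Check C₂: A = 180° - 45.8° - 145.28° = -11.08° ≤ 0, rejected
C = 34.72° (one solution)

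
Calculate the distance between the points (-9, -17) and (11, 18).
Using the distance formula: d = sqrt((x₂-x₁)² + (y₂-y₁)²)
dx = 11 - (-9) = 20
dy = 18 - (-17) = 35
d = sqrt(20² + 35²) = sqrt(400 + 1225) = sqrt(1625) = 40.31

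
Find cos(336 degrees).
cos(336 degrees) = 0.9135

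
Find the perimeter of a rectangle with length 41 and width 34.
Perimeter = 2 * (length + width)
Perimeter = 2 * (41 + 34)
Perimeter = 2 * 75
Perimeter = 150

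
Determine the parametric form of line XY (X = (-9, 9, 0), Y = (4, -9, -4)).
Direction vector d = Y - X = (13, -18, -4)
x = -9 + 13t, y = 9 - 18t, z = 0 - 4t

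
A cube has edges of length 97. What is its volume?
Volume = s³
Volume = 97³
Volume = 912673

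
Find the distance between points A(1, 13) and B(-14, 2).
Using the distance formula: d = sqrt((x₂-x₁)² + (y₂-y₁)²)
dx = (-14) - 1 = -15
dy = 2 - 13 = -11
d = sqrt((-15)² + (-11)²) = sqrt(225 + 121) = sqrt(346) = 18.60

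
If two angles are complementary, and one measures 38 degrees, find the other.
Complementary angles sum to 90 degrees.
Other angle = 90 - 38
Other angle = 52 degrees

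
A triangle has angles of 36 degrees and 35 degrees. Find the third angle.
Sum of angles in a triangle = 180 degrees
Third angle = 180 - 36 - 35
Third angle = 109 degrees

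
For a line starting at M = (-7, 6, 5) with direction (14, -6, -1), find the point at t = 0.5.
P(0.5) = (-7 + 14(0.5), 6 + (-6)(0.5), 5 + (-1)(0.5)) = (0, 3, 4.5)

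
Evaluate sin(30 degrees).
sin(30 degrees) = 1/2
Decimal approximation: 0.5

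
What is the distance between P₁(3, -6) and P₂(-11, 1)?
Using the distance formula: d = sqrt((x₂-x₁)² + (y₂-y₁)²)
dx = (-11) - 3 = -14
dy = 1 - (-6) = 7
d = sqrt((-14)² + 7²) = sqrt(196 + 49) = sqrt(245) = 15.65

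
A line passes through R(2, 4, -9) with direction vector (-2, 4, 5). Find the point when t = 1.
P(1) = (2 + (-2)(1), 4 + 4(1), -9 + 5(1)) = (0, 8, -4)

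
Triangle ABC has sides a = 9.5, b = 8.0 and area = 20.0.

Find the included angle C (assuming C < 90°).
Area = ½ab·sin(C)  →  sin(C) = 2·Area/(ab)
sin(C) = 2·20.0/(9.5·8.0) = 0.526316
C = arcsin(0.526316) = 31.76°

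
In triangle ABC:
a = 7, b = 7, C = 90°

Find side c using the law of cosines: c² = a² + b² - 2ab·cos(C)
c² = 7² + 7² - 2·7·7·cos(90°)
c² = 49 + 49 - 98·0.0000 = 98
c = √98 = 9.899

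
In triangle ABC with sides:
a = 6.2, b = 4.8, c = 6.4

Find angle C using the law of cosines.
cos(C) = (a² + b² - c²)/(2ab)
cos(C) = (6.2² + 4.8² - 6.4²)/(2·6.2·4.8) = 20.52/59.52 = 0.344758
C = arccos(0.344758) = 69.83°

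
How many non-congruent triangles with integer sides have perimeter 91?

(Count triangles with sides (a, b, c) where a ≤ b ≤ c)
With a ≤ b ≤ c and a + b + c = 91, the triangle inequality a + b > c gives c < 91/2, so c ≤ 45.
Iterate a from 1 to ⌊p/3⌋ = 30; for each a, b ranges from a to ⌊(p−a)/2⌋ with c = p − a − b, keeping only c ≥ b.
Triples: (1, 45, 45), (2, 44, 45), (3, 43, 45), …
Count = 184 triangles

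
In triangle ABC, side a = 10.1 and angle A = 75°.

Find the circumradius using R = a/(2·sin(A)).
R = a/(2·sin(A)) = 10.1/(2·sin(75°))
R = 10.1/(2·0.965926) = 10.1/1.931852 = 5.228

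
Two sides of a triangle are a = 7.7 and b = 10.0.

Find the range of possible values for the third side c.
By the triangle inequality: |a - b| < c < a + b
|7.7 - 10.0| < c < 7.7 + 10.0
2.3 < c < 17.7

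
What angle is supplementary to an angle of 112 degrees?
Supplementary angles sum to 180 degrees.
Other angle = 180 - 112
Other angle = 68 degrees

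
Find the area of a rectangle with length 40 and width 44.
Area = length * width
Area = 40 * 44
Area = 1760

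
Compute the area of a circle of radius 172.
Area = pi * r²
Area = pi * 172²
Area = pi * 29584
Area = 92940.88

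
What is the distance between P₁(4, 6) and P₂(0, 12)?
Using the distance formula: d = sqrt((x₂-x₁)² + (y₂-y₁)²)
dx = 0 - 4 = -4
dy = 12 - 6 = 6
d = sqrt((-4)² + 6²) = sqrt(16 + 36) = sqrt(52) = 7.21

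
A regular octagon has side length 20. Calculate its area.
For a regular 8-gon with side length s = 20:
Apothem a = s / (2*tan(pi/8)) = 20 / (2*tan(pi/8)) ≈ 24.1421
Perimeter P = 8 * 20 = 160
Area = (1/2) * P * a = (1/2) * 160 * 24.1421 = 1931.37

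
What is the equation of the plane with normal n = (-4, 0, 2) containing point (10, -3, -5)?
d = n·P = (-4)(10) + (0)(-3) + (2)(-5) = -50
Plane: -4x + 2z = -50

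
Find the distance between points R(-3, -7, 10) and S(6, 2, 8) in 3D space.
d = √[(9)² + (9)² + (-2)²] = √166 = 12.88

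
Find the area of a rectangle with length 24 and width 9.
Area = length * width
Area = 24 * 9
Area = 216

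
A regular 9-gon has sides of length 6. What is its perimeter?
Perimeter = number of sides * side length
Perimeter = 9 * 6
Perimeter = 54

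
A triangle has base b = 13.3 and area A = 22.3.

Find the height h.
A = ½bh  →  h = 2A/b
h = 2·22.3/13.3 = 3.353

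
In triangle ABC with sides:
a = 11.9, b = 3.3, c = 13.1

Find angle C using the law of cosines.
cos(C) = (a² + b² - c²)/(2ab)
cos(C) = (11.9² + 3.3² - 13.1²)/(2·11.9·3.3) = -19.11/78.54 = -0.243316
C = arccos(-0.243316) = 104.1°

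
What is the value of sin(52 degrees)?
sin(52 degrees) = 0.788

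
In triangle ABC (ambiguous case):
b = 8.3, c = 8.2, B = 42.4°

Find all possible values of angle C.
sin(C)/c = sin(B)/b  →  sin(C) = c·sin(B)/b = 8.2·sin(42.4°)/8.3 = 0.666178
C₁ = arcsin(0.666178) = 41.77°,  C₂ = 180° - C₁ = 138.23°
Check C₂: A = 180° - 42.4° - 138.23° = -0.63° ≤ 0, rejected
C = 41.77° (one solution)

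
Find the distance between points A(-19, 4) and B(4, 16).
Using the distance formula: d = sqrt((x₂-x₁)² + (y₂-y₁)²)
dx = 4 - (-19) = 23
dy = 16 - 4 = 12
d = sqrt(23² + 12²) = sqrt(529 + 144) = sqrt(673) = 25.94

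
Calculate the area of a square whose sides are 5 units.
Area = s²
Area = 5²
Area = 25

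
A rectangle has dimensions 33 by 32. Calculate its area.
Area = length * width
Area = 33 * 32
Area = 1056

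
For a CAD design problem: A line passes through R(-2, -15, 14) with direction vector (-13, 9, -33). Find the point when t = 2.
P(2) = (-2 + (-13)(2), -15 + 9(2), 14 + (-33)(2)) = (-28, 3, -52)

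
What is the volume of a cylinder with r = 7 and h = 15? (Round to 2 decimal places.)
Volume = pi * r² * h
Volume = pi * 7² * 15
Volume = pi * 49 * 15
Volume = pi * 735
Volume = 2309.07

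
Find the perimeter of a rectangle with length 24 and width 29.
Perimeter = 2 * (length + width)
Perimeter = 2 * (24 + 29)
Perimeter = 2 * 53
Perimeter = 106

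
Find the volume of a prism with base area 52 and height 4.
Volume = base area * height
Volume = 52 * 4
Volume = 208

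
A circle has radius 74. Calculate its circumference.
Circumference = 2 * pi * r
Circumference = 2 * pi * 74
Circumference = 464.96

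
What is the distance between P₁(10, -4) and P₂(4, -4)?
Using the distance formula: d = sqrt((x₂-x₁)² + (y₂-y₁)²)
dx = 4 - 10 = -6
dy = (-4) - (-4) = 0
d = sqrt((-6)² + 0²) = sqrt(36 + 0) = sqrt(36) = 6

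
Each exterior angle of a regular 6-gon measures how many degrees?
Exterior angle of a regular n-gon = 360/n
Exterior angle = 360/6
Exterior angle = 60 degrees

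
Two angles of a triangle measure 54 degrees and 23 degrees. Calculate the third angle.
Sum of angles in a triangle = 180 degrees
Third angle = 180 - 54 - 23
Third angle = 103 degrees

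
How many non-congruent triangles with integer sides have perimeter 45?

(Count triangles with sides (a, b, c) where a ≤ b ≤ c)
With a ≤ b ≤ c and a + b + c = 45, the triangle inequality a + b > c gives c < 45/2, so c ≤ 22.
Iterate a from 1 to ⌊p/3⌋ = 15; for each a, b ranges from a to ⌊(p−a)/2⌋ with c = p − a − b, keeping only c ≥ b.
Triples: (1, 22, 22), (2, 21, 22), (3, 20, 22), …
Count = 48 triangles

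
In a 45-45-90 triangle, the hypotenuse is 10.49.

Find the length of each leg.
In a 45-45-90 triangle, hypotenuse = leg·√2  →  leg = hypotenuse/√2
leg = 10.49/√2 = 7.418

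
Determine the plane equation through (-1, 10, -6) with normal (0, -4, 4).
d = n·P = (0)(-1) + (-4)(10) + (4)(-6) = -64
Plane: -4y + 4z = -64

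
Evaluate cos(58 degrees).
cos(58 degrees) = 0.5299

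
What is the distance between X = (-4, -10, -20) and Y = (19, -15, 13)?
d = √[(23)² + (-5)² + (33)²] = √1643 = 40.53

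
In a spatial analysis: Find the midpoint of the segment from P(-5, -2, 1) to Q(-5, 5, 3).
Midpoint = ((-5-5)/2, (-2+5)/2, (1+3)/2) = (-5, 1.5, 2)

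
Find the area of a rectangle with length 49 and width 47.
Area = length * width
Area = 49 * 47
Area = 2303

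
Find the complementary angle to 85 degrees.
Complementary angles sum to 90 degrees.
Other angle = 90 - 85
Other angle = 5 degrees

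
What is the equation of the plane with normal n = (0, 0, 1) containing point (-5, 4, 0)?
d = n·P = (0)(-5) + (0)(4) + (1)(0) = 0
Plane: z = 0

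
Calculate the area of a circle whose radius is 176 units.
Area = pi * r²
Area = pi * 176²
Area = pi * 30976
Area = 97313.97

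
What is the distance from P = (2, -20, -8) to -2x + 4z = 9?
d = |(-2)(2) + 0(-20) + 4(-8) - (9)| / √((-2)² + 0² + 4²) = 45/√20 = 10.06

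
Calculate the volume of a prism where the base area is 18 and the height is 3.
Volume = base area * height
Volume = 18 * 3
Volume = 54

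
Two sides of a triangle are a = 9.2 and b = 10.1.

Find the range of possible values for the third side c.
By the triangle inequality: |a - b| < c < a + b
|9.2 - 10.1| < c < 9.2 + 10.1
0.9 < c < 19.3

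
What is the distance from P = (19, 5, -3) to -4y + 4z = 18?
d = |0(19) + (-4)(5) + 4(-3) - (18)| / √(0² + (-4)² + 4²) = 50/√32 = 8.839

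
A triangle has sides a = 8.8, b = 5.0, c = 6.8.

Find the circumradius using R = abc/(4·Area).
s = (a+b+c)/2 = 10.3
Area = √(s(s-a)(s-b)(s-c)) = √(10.3·1.5·5.3·3.5) = 16.9292
R = abc/(4·Area) = (8.8·5.0·6.8)/(4·16.9292) = 299.2/67.7168 = 4.418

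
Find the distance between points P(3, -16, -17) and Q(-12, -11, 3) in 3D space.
d = √[(-15)² + (5)² + (20)²] = √650 = 25.5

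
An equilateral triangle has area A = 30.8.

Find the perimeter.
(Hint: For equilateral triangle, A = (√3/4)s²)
A = (√3/4)s²  →  s² = 4A/√3 = 4·30.8/√3 = 71.1296
s = 8.43383
Perimeter = 3s = 25.3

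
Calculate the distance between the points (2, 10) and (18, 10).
Using the distance formula: d = sqrt((x₂-x₁)² + (y₂-y₁)²)
dx = 18 - 2 = 16
dy = 10 - 10 = 0
d = sqrt(16² + 0²) = sqrt(256 + 0) = sqrt(256) = 16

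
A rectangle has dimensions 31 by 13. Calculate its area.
Area = length * width
Area = 31 * 13
Area = 403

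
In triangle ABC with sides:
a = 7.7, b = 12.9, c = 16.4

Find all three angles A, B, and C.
By the law of cosines:
cos(A) = (b² + c² - a²)/(2bc) = 0.888826  →  A = 27.27°
cos(B) = (a² + c² - b²)/(2ac) = 0.640798  →  B = 50.15°
cos(C) = (a² + b² - c²)/(2ab) = -0.217759  →  C = 102.6°
Check: A + B + C = 180.0° ✓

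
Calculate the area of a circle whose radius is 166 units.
Area = pi * r²
Area = pi * 166²
Area = pi * 27556
Area = 86569.73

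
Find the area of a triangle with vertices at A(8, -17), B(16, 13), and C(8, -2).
Using the coordinate formula: Area = (1/2)|x₁(y₂-y₃) + x₂(y₃-y₁) + x₃(y₁-y₂)|
Area = (1/2)|8(13-(-2)) + 16((-2)-(-17)) + 8((-17)-13)|
Area = (1/2)|8*15 + 16*15 + 8*(-30)|
Area = (1/2)|120 + 240 + (-240)|
Area = (1/2)*120 = 60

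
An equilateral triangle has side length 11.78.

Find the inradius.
For an equilateral triangle, r = s/(2√3) where s is the side.
r = 11.78/(2√3) = 11.78/3.464102 = 3.401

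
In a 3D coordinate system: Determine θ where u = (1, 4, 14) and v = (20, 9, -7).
u·v = -42, |u|² = 213, |v|² = 530
cos θ = -42/√112890 ≈ -0.125
θ ≈ 97.18°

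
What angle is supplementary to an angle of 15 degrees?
Supplementary angles sum to 180 degrees.
Other angle = 180 - 15
Other angle = 165 degrees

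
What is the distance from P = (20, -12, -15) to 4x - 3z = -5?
d = |4(20) + 0(-12) + (-3)(-15) - (-5)| / √(4² + 0² + (-3)²) = 130/√25 = 26.0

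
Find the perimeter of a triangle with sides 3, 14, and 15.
Perimeter = sum of all sides
Perimeter = 3 + 14 + 15
Perimeter = 32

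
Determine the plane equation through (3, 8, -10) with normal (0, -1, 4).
d = n·P = (0)(3) + (-1)(8) + (4)(-10) = -48
Plane: -y + 4z = -48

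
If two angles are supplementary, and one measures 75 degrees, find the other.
Supplementary angles sum to 180 degrees.
Other angle = 180 - 75
Other angle = 105 degrees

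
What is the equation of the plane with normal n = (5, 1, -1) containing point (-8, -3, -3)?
d = n·P = (5)(-8) + (1)(-3) + (-1)(-3) = -40
Plane: 5x + y - z = -40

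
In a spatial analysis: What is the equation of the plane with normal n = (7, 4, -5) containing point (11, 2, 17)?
d = n·P = (7)(11) + (4)(2) + (-5)(17) = 0
Plane: 7x + 4y - 5z = 0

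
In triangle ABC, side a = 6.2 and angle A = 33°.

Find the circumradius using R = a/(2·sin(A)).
R = a/(2·sin(A)) = 6.2/(2·sin(33°))
R = 6.2/(2·0.544639) = 6.2/1.089278 = 5.692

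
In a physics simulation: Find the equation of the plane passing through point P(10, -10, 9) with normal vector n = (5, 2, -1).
d = n·P = (5)(10) + (2)(-10) + (-1)(9) = 21
Plane: 5x + 2y - z = 21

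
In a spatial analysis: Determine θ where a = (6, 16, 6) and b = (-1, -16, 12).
a·b = -190, |a|² = 328, |b|² = 401
cos θ = -190/√131528 ≈ -0.5239
θ ≈ 121.6°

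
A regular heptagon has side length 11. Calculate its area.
For a regular 7-gon with side length s = 11:
Apothem a = s / (2*tan(pi/7)) = 11 / (2*tan(pi/7)) ≈ 11.4209
Perimeter P = 7 * 11 = 77
Area = (1/2) * P * a = (1/2) * 77 * 11.4209 = 439.70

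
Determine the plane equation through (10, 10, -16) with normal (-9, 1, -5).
d = n·P = (-9)(10) + (1)(10) + (-5)(-16) = 0
Plane: -9x + y - 5z = 0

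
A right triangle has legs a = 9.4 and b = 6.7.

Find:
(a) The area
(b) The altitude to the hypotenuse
(a) Area = ½ab = ½·9.4·6.7 = 31.49
(b) Hypotenuse c = √(9.4² + 6.7²) = √133.25 = 11.5434
    Area = ½·c·h_c  →  h_c = 2·Area/c = 2·31.49/11.5434 = 5.456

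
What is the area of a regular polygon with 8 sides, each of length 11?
For a regular 8-gon with side length s = 11:
Apothem a = s / (2*tan(pi/8)) = 11 / (2*tan(pi/8)) ≈ 13.2782
Perimeter P = 8 * 11 = 88
Area = (1/2) * P * a = (1/2) * 88 * 13.2782 = 584.24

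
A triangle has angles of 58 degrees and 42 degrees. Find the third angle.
Sum of angles in a triangle = 180 degrees
Third angle = 180 - 58 - 42
Third angle = 80 degrees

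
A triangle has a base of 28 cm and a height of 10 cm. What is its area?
Area = (1/2) * base * height
Area = (1/2) * 28 * 10
Area = 140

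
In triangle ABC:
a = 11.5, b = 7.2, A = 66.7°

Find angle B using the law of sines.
sin(B)/b = sin(A)/a
sin(B) = b·sin(A)/a = 7.2·sin(66.7°)/11.5 = 0.575027
B = arcsin(0.575027) = 35.1°  (b ≤ a, so B ≤ A and the acute solution is unique)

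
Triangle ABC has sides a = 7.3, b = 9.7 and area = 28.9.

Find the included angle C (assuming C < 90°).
Area = ½ab·sin(C)  →  sin(C) = 2·Area/(ab)
sin(C) = 2·28.9/(7.3·9.7) = 0.816269
C = arcsin(0.816269) = 54.71°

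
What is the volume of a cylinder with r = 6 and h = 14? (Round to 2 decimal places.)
Volume = pi * r² * h
Volume = pi * 6² * 14
Volume = pi * 36 * 14
Volume = pi * 504
Volume = 1583.36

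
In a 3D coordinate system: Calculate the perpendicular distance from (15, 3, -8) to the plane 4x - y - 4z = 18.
d = |4(15) + (-1)(3) + (-4)(-8) - (18)| / √(4² + (-1)² + (-4)²) = 71/√33 = 12.36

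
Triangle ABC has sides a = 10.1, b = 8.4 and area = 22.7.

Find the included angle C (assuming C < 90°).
Area = ½ab·sin(C)  →  sin(C) = 2·Area/(ab)
sin(C) = 2·22.7/(10.1·8.4) = 0.535125
C = arcsin(0.535125) = 32.35°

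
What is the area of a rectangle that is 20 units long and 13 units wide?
Area = length * width
Area = 20 * 13
Area = 260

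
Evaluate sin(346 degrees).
sin(346 degrees) = -0.2419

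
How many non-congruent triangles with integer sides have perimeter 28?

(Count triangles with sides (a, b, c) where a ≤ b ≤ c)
With a ≤ b ≤ c and a + b + c = 28, the triangle inequality a + b > c gives c < 28/2, so c ≤ 13.
Iterate a from 1 to ⌊p/3⌋ = 9; for each a, b ranges from a to ⌊(p−a)/2⌋ with c = p − a − b, keeping only c ≥ b.
Triples: (2, 13, 13), (3, 12, 13), (4, 11, 13), …
Count = 16 triangles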